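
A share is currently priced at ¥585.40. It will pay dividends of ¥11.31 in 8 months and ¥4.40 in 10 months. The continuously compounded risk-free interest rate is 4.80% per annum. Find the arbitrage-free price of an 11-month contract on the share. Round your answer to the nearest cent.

¥595.87

PV(dividends) I = 11.31·e^(−0.0480·8/12) + 4.40·e^(−0.0480·10/12)
I = 10.9538 + 4.2275 = 15.1813
F = (S − I)·e^(rT) = (585.40 − 15.1813) · e^(0.0480·11/12)
= 570.2187 · e^0.044000 = 570.2187 × 1.044982 = ¥595.87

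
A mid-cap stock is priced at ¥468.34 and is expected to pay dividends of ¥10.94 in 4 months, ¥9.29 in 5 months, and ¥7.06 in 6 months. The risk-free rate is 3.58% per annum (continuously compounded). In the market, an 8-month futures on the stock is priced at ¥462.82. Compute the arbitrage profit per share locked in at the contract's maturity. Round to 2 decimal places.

¥10.71 per share

PV(dividends) I = 10.94·e^(−0.0358·4/12) + 9.29·e^(−0.0358·5/12) + 7.06·e^(−0.0358·6/12) = 26.8974
Fair futures F* = (S − I)·e^(rT) = (468.34 − 26.8974)·e^0.023867 = 441.4426 × 1.024154 = 452.1052
Market ¥462.82 > fair 452.1052: forward overpriced → cash-and-carry (borrow at r, buy the stock and collect the dividends, short the forward).
Profit at T = |F_mkt − F*| = |462.82 − 452.1052| = ¥10.71 per share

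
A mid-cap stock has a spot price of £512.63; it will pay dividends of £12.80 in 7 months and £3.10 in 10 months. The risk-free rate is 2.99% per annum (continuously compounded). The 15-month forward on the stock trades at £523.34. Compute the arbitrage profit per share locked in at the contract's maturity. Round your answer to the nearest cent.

£7.38 per share

PV(dividends) I = 12.80·e^(−0.0299·7/12) + 3.10·e^(−0.0299·10/12) = 15.6024
Fair forward F* = (S − I)·e^(rT) = (512.63 − 15.6024)·e^0.037375 = 497.0276 × 1.038082 = 515.9554
Market £523.34 > fair 515.9554: forward overpriced → cash-and-carry (borrow at r, buy the stock and collect the dividends, short the forward).
Profit at T = |F_mkt − F*| = |523.34 − 515.9554| = £7.38 per share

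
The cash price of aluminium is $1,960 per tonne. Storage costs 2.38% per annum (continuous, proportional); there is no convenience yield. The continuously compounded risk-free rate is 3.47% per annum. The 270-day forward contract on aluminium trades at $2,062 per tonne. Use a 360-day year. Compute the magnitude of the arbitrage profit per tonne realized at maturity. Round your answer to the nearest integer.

$14 per tonne

Fair forward: F* = S·e^(carry·T), with carry = (r + u) = 0.0347 + 0.0238 = 0.0585
F* = 1960 · e^(0.0585 × 270/360) = 1960 · e^0.043875 = 1960 × 1.044852 = $2047.9099
Market $2062 > fair $2047.9099: forward overpriced → cash-and-carry (buy spot, short the forward).
At maturity, profit = |F_mkt − F*| = |2062 − 2047.9099| = $14 per tonne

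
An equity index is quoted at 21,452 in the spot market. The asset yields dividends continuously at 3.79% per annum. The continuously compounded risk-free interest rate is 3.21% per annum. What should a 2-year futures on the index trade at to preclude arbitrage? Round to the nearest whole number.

21,205

F = S·e^((r − q)T) = 21452 · e^((0.0321 − 0.0379) × 2)
= 21452 · e^-0.011600 = 21452 × 0.988467
F = 21,205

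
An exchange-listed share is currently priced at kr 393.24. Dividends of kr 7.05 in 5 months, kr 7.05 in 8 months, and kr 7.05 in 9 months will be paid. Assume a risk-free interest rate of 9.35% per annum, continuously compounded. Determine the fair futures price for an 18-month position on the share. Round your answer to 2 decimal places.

kr 429.46

PV(dividends) I = 7.05·e^(−0.0935·5/12) + 7.05·e^(−0.0935·8/12) + 7.05·e^(−0.0935·9/12)
I = 6.7806 + 6.6240 + 6.5726 = 19.9772
F = (S − I)·e^(rT) = (393.24 − 19.9772) · e^(0.0935·18/12)
= 373.2628 · e^0.140250 = 373.2628 × 1.150561 = kr 429.46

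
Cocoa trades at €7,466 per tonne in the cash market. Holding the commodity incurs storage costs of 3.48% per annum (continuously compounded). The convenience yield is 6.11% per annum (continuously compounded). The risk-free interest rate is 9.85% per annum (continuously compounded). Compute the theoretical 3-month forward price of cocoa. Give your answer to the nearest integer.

Net carry = r + u − y = 0.0985 + 0.0348 − 0.0611 = 0.0722
F = S·e^((r+u−y)T) = 7466 · e^(0.0722 × 3/12) = 7466 · e^0.018050
= 7466 × 1.018214 = €7,602 per tonne

€7,602 per tonne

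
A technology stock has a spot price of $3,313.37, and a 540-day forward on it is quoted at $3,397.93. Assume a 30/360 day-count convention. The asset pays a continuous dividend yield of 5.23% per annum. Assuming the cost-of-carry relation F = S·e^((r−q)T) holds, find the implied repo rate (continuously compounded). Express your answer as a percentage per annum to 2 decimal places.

From F = S·e^((r−q)T): (r − q) = ln(F/S)/T
ln(3397.93/3313.37) = ln(1.025521) = 0.025201
(r − q) = 0.025201 / (540/360) = 0.016801
r = ln(F/S)/T + q = 0.016801 + 0.0523 = 0.069101
r = 6.91%

6.91%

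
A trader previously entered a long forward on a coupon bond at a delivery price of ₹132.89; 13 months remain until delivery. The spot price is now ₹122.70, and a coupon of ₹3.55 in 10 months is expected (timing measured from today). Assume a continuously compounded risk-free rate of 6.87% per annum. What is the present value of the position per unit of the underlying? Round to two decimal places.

PV(remaining coupons) I = 3.55·e^(−0.0687·10/12) = 3.3525
Current forward F = (S − I)·e^(rT) = (122.70 − 3.3525)·e^(0.0687·13/12) = 119.3475 × 1.077265 = 128.5689
Value (long) = (F − K)·e^(−rT) = (128.5689 − 132.89) × 0.928277 = -4.0112
Value = -₹4.01

-₹4.01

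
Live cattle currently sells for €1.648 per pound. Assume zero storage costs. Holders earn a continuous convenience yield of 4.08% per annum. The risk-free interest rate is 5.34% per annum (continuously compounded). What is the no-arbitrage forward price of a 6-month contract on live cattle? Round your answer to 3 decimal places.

Net carry = r + u − y = 0.0534 + 0.0000 − 0.0408 = 0.0126
F = S·e^((r+u−y)T) = 1.648 · e^(0.0126 × 6/12) = 1.648 · e^0.006300
= 1.648 × 1.006320 = €1.658 per pound

€1.658 per pound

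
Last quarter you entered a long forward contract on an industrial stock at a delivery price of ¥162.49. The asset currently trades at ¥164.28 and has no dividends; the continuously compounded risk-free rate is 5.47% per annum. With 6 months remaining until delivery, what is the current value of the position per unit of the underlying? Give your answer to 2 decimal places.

¥6.17

Current fair forward for the remaining 6 months: F = S·e^(r·T), r = 0.0547
F = 164.28 · e^(0.0547 × 6/12) = 164.28 × 1.027727 = 168.8350
Value of long forward = (F − K)·e^(−rT) = (168.8350 − 162.49) · e^(−0.0547·6/12)
= 6.3450 × 0.973021 = 6.17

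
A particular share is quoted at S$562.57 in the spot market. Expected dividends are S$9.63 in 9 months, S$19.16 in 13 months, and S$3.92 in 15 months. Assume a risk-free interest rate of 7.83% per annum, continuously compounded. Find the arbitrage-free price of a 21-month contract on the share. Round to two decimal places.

S$610.51

PV(dividends) I = 9.63·e^(−0.0783·9/12) + 19.16·e^(−0.0783·13/12) + 3.92·e^(−0.0783·15/12)
I = 9.0808 + 17.6018 + 3.5545 = 30.2371
F = (S − I)·e^(rT) = (562.57 − 30.2371) · e^(0.0783·21/12)
= 532.3329 · e^0.137025 = 532.3329 × 1.146857 = S$610.51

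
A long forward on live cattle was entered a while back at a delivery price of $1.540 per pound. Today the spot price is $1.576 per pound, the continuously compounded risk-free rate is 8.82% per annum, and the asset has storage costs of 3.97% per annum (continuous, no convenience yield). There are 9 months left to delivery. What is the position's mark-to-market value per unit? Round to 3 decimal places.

$0.182 per pound

Current fair forward for the remaining 9 months: F = S·e^((r + u)·T), (r + u) = 0.0882 + 0.0397 = 0.1279
F = 1.576 · e^(0.1279 × 9/12) = 1.576 × 1.100677 = 1.7347
Value of long forward = (F − K)·e^(−rT) = (1.7347 − 1.540) · e^(−0.0882·9/12)
= 0.1947 × 0.935990 = 0.182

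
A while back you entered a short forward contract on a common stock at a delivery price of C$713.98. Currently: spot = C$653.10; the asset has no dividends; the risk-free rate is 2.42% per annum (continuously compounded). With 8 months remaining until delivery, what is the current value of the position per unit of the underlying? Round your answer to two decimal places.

Current fair forward for the remaining 8 months: F = S·e^(r·T), r = 0.0242
F = 653.10 · e^(0.0242 × 8/12) = 653.10 × 1.016264 = 663.7220
Value of long forward = (F − K)·e^(−rT) = (663.7220 − 713.98) · e^(−0.0242·8/12)
= -50.2580 × 0.983996 = -49.45
Short position value = −(long value) = C$49.45

C$49.45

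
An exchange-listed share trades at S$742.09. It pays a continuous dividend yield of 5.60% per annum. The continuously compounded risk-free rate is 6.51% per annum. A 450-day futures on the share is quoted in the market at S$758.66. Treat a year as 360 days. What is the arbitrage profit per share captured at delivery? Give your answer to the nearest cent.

Fair futures: F* = S·e^(carry·T), with carry = (r − q) = 0.0651 − 0.0560 = 0.0091
F* = 742.09 · e^(0.0091 × 450/360) = 742.09 · e^0.011375 = 742.09 × 1.011440 = S$750.5795
Market S$758.66 > fair S$750.5795: forward overpriced → cash-and-carry (buy spot, short the forward).
At maturity, profit = |F_mkt − F*| = |758.66 − 750.5795| = S$8.08 per share

S$8.08 per share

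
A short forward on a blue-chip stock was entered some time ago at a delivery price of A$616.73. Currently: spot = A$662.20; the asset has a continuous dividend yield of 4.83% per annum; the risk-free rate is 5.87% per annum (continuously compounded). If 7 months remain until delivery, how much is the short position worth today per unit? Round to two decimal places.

Current fair forward for the remaining 7 months: F = S·e^((r − q)·T), (r − q) = 0.0587 − 0.0483 = 0.0104
F = 662.20 · e^(0.0104 × 7/12) = 662.20 × 1.006085 = 666.2295
Value of long forward = (F − K)·e^(−rT) = (666.2295 − 616.73) · e^(−0.0587·7/12)
= 49.4995 × 0.966338 = 47.83
Short position value = −(long value) = -A$47.83

-A$47.83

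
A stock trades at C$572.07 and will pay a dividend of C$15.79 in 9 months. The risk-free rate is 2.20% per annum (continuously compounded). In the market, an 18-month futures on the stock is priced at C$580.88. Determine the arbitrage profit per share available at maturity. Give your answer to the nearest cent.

PV(dividends) I = 15.79·e^(−0.0220·9/12) = 15.5316
Fair futures F* = (S − I)·e^(rT) = (572.07 − 15.5316)·e^0.033000 = 556.5384 × 1.033551 = 575.2108
Market C$580.88 > fair 575.2108: forward overpriced → cash-and-carry (borrow at r, buy the stock and collect the dividends, short the forward).
Profit at T = |F_mkt − F*| = |580.88 − 575.2108| = C$5.67 per share

C$5.67 per share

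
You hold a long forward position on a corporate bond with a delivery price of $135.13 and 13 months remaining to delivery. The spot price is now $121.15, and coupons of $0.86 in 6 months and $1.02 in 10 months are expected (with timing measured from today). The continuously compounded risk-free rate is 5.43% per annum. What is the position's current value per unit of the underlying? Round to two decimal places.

-$8.07

PV(remaining coupons) I = 0.86·e^(−0.0543·6/12) + 1.02·e^(−0.0543·10/12) = 1.8118
Current forward F = (S − I)·e^(rT) = (121.15 − 1.8118)·e^(0.0543·13/12) = 119.3382 × 1.060590 = 126.5689
Value (long) = (F − K)·e^(−rT) = (126.5689 − 135.13) × 0.942872 = -8.0720
Value = -$8.07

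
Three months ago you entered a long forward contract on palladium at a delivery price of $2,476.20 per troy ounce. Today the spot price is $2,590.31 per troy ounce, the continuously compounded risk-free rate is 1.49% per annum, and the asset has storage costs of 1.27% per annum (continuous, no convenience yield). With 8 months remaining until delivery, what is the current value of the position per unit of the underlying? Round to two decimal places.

Current fair forward for the remaining 8 months: F = S·e^((r + u)·T), (r + u) = 0.0149 + 0.0127 = 0.0276
F = 2590.31 · e^(0.0276 × 8/12) = 2590.31 × 1.01857032 = 2638.4129
Value of long forward = (F − K)·e^(−rT) = (2638.4129 − 2476.20) · e^(−0.0149·8/12)
= 162.2129 × 0.99011584 = 160.61

$160.61 per troy ounce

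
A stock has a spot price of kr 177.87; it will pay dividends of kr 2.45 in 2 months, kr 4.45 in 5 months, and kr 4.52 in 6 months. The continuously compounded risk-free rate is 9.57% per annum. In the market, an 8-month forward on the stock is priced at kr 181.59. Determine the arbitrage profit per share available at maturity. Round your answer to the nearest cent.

PV(dividends) I = 2.45·e^(−0.0957·2/12) + 4.45·e^(−0.0957·5/12) + 4.52·e^(−0.0957·6/12) = 10.9961
Fair forward F* = (S − I)·e^(rT) = (177.87 − 10.9961)·e^0.063800 = 166.8739 × 1.065879 = 177.8674
Market kr 181.59 > fair 177.8674: forward overpriced → cash-and-carry (borrow at r, buy the stock and collect the dividends, short the forward).
Profit at T = |F_mkt − F*| = |181.59 − 177.8674| = kr 3.72 per share

kr 3.72 per share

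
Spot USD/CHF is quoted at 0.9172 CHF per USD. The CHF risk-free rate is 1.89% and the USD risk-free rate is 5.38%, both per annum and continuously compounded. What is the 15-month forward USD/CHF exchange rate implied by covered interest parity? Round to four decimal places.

0.8780

F = S·e^((r_CHF − r_USD)T) = 0.9172 · e^((0.0189 − 0.0538) × 15/12)
= 0.9172 · e^-0.043625 = 0.9172 × 0.957313
F = 0.8780 CHF per USD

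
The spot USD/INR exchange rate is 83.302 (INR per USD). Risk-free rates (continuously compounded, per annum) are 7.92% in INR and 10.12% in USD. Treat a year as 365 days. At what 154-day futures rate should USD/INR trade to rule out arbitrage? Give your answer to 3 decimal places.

82.532

F = S·e^((r_INR − r_USD)T) = 83.302 · e^((0.0792 − 0.1012) × 154/365)
= 83.302 · e^-0.009282 = 83.302 × 0.990761
F = 82.532 INR per USD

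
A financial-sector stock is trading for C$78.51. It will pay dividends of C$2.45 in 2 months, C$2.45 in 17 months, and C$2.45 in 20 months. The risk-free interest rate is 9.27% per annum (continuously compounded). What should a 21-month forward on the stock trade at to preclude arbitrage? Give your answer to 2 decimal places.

C$84.50

PV(dividends) I = 2.45·e^(−0.0927·2/12) + 2.45·e^(−0.0927·17/12) + 2.45·e^(−0.0927·20/12)
I = 2.4124 + 2.1485 + 2.0993 = 6.6602
F = (S − I)·e^(rT) = (78.51 − 6.6602) · e^(0.0927·21/12)
= 71.8498 · e^0.162225 = 71.8498 × 1.176125 = C$84.50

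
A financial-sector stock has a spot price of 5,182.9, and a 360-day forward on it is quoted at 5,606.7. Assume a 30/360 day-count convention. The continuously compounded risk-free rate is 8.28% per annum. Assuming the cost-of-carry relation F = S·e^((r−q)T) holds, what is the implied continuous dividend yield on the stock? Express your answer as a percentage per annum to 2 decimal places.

From F = S·e^((r−q)T): (r − q) = ln(F/S)/T
ln(5606.7/5182.9) = ln(1.081769) = 0.078598
(r − q) = 0.078598 / (360/360) = 0.078598
q = r − ln(F/S)/T = 0.0828 − 0.078598 = 0.004202
q = 0.42%

0.42%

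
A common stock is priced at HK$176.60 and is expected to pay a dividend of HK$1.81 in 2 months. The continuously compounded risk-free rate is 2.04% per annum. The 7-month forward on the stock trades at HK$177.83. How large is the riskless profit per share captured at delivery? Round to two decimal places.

PV(dividends) I = 1.81·e^(−0.0204·2/12) = 1.8039
Fair forward F* = (S − I)·e^(rT) = (176.60 − 1.8039)·e^0.011900 = 174.7961 × 1.011971 = 176.8886
Market HK$177.83 > fair 176.8886: forward overpriced → cash-and-carry (borrow at r, buy the stock and collect the dividends, short the forward).
Profit at T = |F_mkt − F*| = |177.83 − 176.8886| = HK$0.94 per share

HK$0.94 per share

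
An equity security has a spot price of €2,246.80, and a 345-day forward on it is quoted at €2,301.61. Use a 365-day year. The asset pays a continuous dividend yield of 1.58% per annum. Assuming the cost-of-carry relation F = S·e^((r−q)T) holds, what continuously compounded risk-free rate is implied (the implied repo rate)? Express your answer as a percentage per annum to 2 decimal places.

From F = S·e^((r−q)T): (r − q) = ln(F/S)/T
ln(2301.61/2246.80) = ln(1.024395) = 0.024102
(r − q) = 0.024102 / (345/365) = 0.025499
r = ln(F/S)/T + q = 0.025499 + 0.0158 = 0.041299
r = 4.13%

4.13%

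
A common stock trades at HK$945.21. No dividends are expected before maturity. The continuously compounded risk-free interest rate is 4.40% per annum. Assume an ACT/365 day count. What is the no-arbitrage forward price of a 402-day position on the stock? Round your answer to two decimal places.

HK$992.14

F = S·e^(rT) = 945.21 · e^(0.0440 × 402/365)
= 945.21 · e^0.048460 = 945.21 × 1.049653
F = HK$992.14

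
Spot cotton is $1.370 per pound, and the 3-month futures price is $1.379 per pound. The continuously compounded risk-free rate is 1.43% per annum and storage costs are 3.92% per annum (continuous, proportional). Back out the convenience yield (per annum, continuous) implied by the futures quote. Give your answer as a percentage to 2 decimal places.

2.73%

F = S·e^((r+u−y)T) ⇒ (r+u−y) = ln(F/S)/T
ln(1.379/1.370) = 0.006548; /T ⇒ 0.026192
y = r + u − ln(F/S)/T = 0.0143 + 0.0392 − 0.026192 = 0.027308
y = 2.73%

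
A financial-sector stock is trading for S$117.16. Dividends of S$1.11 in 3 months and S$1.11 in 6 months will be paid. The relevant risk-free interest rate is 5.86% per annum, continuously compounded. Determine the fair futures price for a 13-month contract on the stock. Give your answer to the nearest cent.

S$122.52

PV(dividends) I = 1.11·e^(−0.0586·3/12) + 1.11·e^(−0.0586·6/12)
I = 1.0939 + 1.0779 = 2.1718
F = (S − I)·e^(rT) = (117.16 − 2.1718) · e^(0.0586·13/12)
= 114.9882 · e^0.063483 = 114.9882 × 1.065541 = S$122.52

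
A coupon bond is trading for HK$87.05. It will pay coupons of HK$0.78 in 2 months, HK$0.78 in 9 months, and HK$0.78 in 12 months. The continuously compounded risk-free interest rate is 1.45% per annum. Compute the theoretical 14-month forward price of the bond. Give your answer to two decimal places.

HK$86.18

PV(coupons) I = 0.78·e^(−0.0145·2/12) + 0.78·e^(−0.0145·9/12) + 0.78·e^(−0.0145·12/12)
I = 0.7781 + 0.7716 + 0.7688 = 2.3185
F = (S − I)·e^(rT) = (87.05 − 2.3185) · e^(0.0145·14/12)
= 84.7315 · e^0.016917 = 84.7315 × 1.017061 = HK$86.18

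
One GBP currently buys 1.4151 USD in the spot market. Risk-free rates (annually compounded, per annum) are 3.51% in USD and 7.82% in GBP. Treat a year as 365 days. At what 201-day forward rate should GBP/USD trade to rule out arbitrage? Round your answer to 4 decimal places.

1.3837

By covered interest parity, F = S · (1+r_USD)^T / (1+r_GBP)^T
= 1.4151 × 1.019179 / 1.042334 = 1.4151 × 0.977785
F = 1.3837 USD per GBP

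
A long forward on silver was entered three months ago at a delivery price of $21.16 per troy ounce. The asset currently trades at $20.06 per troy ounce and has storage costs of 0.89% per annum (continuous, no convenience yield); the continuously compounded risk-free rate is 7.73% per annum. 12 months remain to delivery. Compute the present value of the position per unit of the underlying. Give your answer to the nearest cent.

$0.65 per troy ounce

Current fair forward for the remaining 12 months: F = S·e^((r + u)·T), (r + u) = 0.0773 + 0.0089 = 0.0862
F = 20.06 · e^(0.0862 × 12/12) = 20.06 × 1.090024 = 21.8659
Value of long forward = (F − K)·e^(−rT) = (21.8659 − 21.16) · e^(−0.0773·12/12)
= 0.7059 × 0.925612 = 0.65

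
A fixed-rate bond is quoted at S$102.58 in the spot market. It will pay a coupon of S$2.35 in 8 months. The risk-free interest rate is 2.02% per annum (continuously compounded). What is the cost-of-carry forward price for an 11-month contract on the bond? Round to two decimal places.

PV(coupons) I = 2.35·e^(−0.0202·8/12)
I = 2.3186
F = (S − I)·e^(rT) = (102.58 − 2.3186) · e^(0.0202·11/12)
= 100.2614 · e^0.018517 = 100.2614 × 1.018690 = S$102.14

S$102.14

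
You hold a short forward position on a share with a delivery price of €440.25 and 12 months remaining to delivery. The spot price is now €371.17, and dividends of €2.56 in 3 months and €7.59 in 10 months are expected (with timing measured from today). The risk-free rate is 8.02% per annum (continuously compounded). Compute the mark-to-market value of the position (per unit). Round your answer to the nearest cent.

PV(remaining dividends) I = 2.56·e^(−0.0802·3/12) + 7.59·e^(−0.0802·10/12) = 9.6085
Current forward F = (S − I)·e^(rT) = (371.17 − 9.6085)·e^(0.0802·12/12) = 361.5615 × 1.083504 = 391.7533
Value (long) = (F − K)·e^(−rT) = (391.7533 − 440.25) × 0.922932 = -44.7592
Short position value = −(long value) = €44.76

€44.76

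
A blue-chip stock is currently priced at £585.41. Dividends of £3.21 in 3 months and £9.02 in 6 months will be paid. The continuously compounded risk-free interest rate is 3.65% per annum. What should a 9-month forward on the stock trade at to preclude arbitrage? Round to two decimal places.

£589.29

PV(dividends) I = 3.21·e^(−0.0365·3/12) + 9.02·e^(−0.0365·6/12)
I = 3.1808 + 8.8569 = 12.0377
F = (S − I)·e^(rT) = (585.41 − 12.0377) · e^(0.0365·9/12)
= 573.3723 · e^0.027375 = 573.3723 × 1.027753 = £589.29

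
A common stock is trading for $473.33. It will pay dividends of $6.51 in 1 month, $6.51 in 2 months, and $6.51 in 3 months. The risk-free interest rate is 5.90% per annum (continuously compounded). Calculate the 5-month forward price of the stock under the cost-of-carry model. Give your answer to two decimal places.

$465.29

PV(dividends) I = 6.51·e^(−0.0590·1/12) + 6.51·e^(−0.0590·2/12) + 6.51·e^(−0.0590·3/12)
I = 6.4781 + 6.4463 + 6.4147 = 19.3391
F = (S − I)·e^(rT) = (473.33 − 19.3391) · e^(0.0590·5/12)
= 453.9909 · e^0.024583 = 453.9909 × 1.024888 = $465.29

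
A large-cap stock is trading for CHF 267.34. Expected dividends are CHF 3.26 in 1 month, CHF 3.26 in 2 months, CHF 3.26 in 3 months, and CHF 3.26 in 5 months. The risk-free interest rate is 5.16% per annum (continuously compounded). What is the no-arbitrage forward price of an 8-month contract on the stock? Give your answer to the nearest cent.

CHF 263.36

PV(dividends) I = 3.26·e^(−0.0516·1/12) + 3.26·e^(−0.0516·2/12) + 3.26·e^(−0.0516·3/12) + 3.26·e^(−0.0516·5/12)
I = 3.2460 + 3.2321 + 3.2182 + 3.1907 = 12.8870
F = (S − I)·e^(rT) = (267.34 − 12.8870) · e^(0.0516·8/12)
= 254.4530 · e^0.034400 = 254.4530 × 1.034999 = CHF 263.36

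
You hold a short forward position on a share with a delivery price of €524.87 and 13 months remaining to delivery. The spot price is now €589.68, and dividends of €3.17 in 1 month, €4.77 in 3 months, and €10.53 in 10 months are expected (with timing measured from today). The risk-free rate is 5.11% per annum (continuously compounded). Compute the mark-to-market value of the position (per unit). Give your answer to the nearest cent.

-€75.12

PV(remaining dividends) I = 3.17·e^(−0.0511·1/12) + 4.77·e^(−0.0511·3/12) + 10.53·e^(−0.0511·10/12) = 17.9570
Current forward F = (S − I)·e^(rT) = (589.68 − 17.9570)·e^(0.0511·13/12) = 571.7230 × 1.056919 = 604.2649
Value (long) = (F − K)·e^(−rT) = (604.2649 − 524.87) × 0.946146 = 75.1192
Short position value = −(long value) = -€75.12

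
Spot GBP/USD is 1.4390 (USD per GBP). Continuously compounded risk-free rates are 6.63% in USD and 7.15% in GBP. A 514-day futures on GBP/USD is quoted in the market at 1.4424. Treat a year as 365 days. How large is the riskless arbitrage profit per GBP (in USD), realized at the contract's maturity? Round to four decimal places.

0.0139 per GBP (in USD)

Fair futures: F* = S·e^(carry·T), with carry = (r_USD − r_GBP) = 0.0663 − 0.0715 = -0.0052
F* = 1.4390 · e^(-0.0052 × 514/365) = 1.4390 · e^-0.007323 = 1.4390 × 0.992704 = 1.4285
Market 1.4424 > fair 1.4285: forward overpriced → cash-and-carry (buy spot, short the forward).
At maturity, profit = |F_mkt − F*| = |1.4424 − 1.4285| = 0.0139 per GBP (in USD)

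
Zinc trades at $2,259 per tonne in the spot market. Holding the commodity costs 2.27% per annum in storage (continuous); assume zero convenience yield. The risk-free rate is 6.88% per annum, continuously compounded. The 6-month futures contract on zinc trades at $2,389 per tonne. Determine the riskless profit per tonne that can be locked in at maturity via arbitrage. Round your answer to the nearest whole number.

Fair futures: F* = S·e^(carry·T), with carry = (r + u) = 0.0688 + 0.0227 = 0.0915
F* = 2259 · e^(0.0915 × 6/12) = 2259 · e^0.045750 = 2259 × 1.046813 = $2364.7506
Market $2389 > fair $2364.7506: forward overpriced → cash-and-carry (buy spot, short the forward).
At maturity, profit = |F_mkt − F*| = |2389 − 2364.7506| = $24 per tonne

$24 per tonne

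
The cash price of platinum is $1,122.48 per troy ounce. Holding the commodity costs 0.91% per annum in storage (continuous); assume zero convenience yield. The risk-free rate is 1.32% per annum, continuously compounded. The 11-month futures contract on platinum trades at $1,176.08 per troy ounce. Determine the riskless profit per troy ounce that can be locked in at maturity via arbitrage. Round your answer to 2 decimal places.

$30.42 per troy ounce

Fair futures: F* = S·e^(carry·T), with carry = (r + u) = 0.0132 + 0.0091 = 0.0223
F* = 1122.48 · e^(0.0223 × 11/12) = 1122.48 · e^0.02044167 = 1122.48 × 1.02065203 = $1145.6615
Market $1176.08 > fair $1145.6615: forward overpriced → cash-and-carry (buy spot, short the forward).
At maturity, profit = |F_mkt − F*| = |1176.08 − 1145.6615| = $30.42 per troy ounce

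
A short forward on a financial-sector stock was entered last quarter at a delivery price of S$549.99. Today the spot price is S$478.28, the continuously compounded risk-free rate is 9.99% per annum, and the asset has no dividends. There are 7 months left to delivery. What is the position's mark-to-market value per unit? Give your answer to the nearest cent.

Current fair forward for the remaining 7 months: F = S·e^(r·T), r = 0.0999
F = 478.28 · e^(0.0999 × 7/12) = 478.28 × 1.060006 = 506.9797
Value of long forward = (F − K)·e^(−rT) = (506.9797 − 549.99) · e^(−0.0999·7/12)
= -43.0103 × 0.943390 = -40.58
Short position value = −(long value) = S$40.58

S$40.58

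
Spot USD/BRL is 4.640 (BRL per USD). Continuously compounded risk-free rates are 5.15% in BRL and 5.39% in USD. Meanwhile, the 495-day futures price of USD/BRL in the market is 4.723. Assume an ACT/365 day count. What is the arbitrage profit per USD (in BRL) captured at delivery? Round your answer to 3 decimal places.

Fair futures: F* = S·e^(carry·T), with carry = (r_BRL − r_USD) = 0.0515 − 0.0539 = -0.0024
F* = 4.640 · e^(-0.0024 × 495/365) = 4.640 · e^-0.003255 = 4.640 × 0.996750 = 4.6249
Market 4.723 > fair 4.6249: forward overpriced → cash-and-carry (buy spot, short the forward).
At maturity, profit = |F_mkt − F*| = |4.723 − 4.6249| = 0.098 per USD (in BRL)

0.098 per USD (in BRL)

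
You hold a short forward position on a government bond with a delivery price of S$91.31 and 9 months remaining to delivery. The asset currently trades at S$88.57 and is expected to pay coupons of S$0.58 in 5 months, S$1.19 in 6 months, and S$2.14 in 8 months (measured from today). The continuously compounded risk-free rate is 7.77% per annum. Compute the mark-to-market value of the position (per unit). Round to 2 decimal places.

S$1.31

PV(remaining coupons) I = 0.58·e^(−0.0777·5/12) + 1.19·e^(−0.0777·6/12) + 2.14·e^(−0.0777·8/12) = 3.7381
Current forward F = (S − I)·e^(rT) = (88.57 − 3.7381)·e^(0.0777·9/12) = 84.8319 × 1.060006 = 89.9223
Value (long) = (F − K)·e^(−rT) = (89.9223 − 91.31) × 0.943390 = -1.3091
Short position value = −(long value) = S$1.31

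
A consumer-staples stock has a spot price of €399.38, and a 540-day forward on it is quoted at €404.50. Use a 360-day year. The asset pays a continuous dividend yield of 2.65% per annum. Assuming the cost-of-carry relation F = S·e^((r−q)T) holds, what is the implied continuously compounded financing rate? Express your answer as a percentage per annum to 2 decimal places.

3.50%

From F = S·e^((r−q)T): (r − q) = ln(F/S)/T
ln(404.50/399.38) = ln(1.012820) = 0.012739
(r − q) = 0.012739 / (540/360) = 0.008493
r = ln(F/S)/T + q = 0.008493 + 0.0265 = 0.034993
r = 3.50%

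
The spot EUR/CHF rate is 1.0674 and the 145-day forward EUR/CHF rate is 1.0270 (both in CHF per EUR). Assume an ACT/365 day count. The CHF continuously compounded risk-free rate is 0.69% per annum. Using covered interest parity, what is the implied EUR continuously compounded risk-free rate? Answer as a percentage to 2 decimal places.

10.40%

F = S·e^((r_CHF − r_EUR)T) ⇒ r_EUR = r_CHF − ln(F/S)/T
ln(1.0270/1.0674) = -0.038584; /(145/365) = -0.097125
r_EUR = 0.0069 + 0.097125 = 0.104025
r_EUR = 10.40%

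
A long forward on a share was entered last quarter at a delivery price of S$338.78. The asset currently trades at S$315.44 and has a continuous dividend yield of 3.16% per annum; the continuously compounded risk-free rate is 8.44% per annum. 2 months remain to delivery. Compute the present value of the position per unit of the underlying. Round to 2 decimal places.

Current fair forward for the remaining 2 months: F = S·e^((r − q)·T), (r − q) = 0.0844 − 0.0316 = 0.0528
F = 315.44 · e^(0.0528 × 2/12) = 315.44 × 1.008839 = 318.2282
Value of long forward = (F − K)·e^(−rT) = (318.2282 − 338.78) · e^(−0.0844·2/12)
= -20.5518 × 0.986032 = -20.26

-S$20.26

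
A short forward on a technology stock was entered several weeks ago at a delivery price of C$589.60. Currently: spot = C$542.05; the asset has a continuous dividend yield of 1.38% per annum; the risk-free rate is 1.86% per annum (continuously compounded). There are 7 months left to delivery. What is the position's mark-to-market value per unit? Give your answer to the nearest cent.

C$45.53

Current fair forward for the remaining 7 months: F = S·e^((r − q)·T), (r − q) = 0.0186 − 0.0138 = 0.0048
F = 542.05 · e^(0.0048 × 7/12) = 542.05 × 1.002804 = 543.5699
Value of long forward = (F − K)·e^(−rT) = (543.5699 − 589.60) · e^(−0.0186·7/12)
= -46.0301 × 0.989209 = -45.53
Short position value = −(long value) = C$45.53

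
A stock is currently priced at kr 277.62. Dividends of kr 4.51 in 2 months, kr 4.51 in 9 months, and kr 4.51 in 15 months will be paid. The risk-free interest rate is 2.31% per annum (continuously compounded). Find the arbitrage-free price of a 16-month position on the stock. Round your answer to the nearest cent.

kr 272.58

PV(dividends) I = 4.51·e^(−0.0231·2/12) + 4.51·e^(−0.0231·9/12) + 4.51·e^(−0.0231·15/12)
I = 4.4927 + 4.4325 + 4.3816 = 13.3068
F = (S − I)·e^(rT) = (277.62 − 13.3068) · e^(0.0231·16/12)
= 264.3132 · e^0.030800 = 264.3132 × 1.031279 = kr 272.58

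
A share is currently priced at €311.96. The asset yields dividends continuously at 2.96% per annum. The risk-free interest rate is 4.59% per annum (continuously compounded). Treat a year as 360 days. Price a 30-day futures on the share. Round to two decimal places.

F = S·e^((r − q)T) = 311.96 · e^((0.0459 − 0.0296) × 30/360)
= 311.96 · e^0.001358 = 311.96 × 1.001359
F = €312.38

€312.38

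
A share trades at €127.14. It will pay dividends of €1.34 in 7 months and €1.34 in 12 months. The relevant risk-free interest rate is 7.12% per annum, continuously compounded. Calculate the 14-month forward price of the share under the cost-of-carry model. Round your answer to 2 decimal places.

€135.40

PV(dividends) I = 1.34·e^(−0.0712·7/12) + 1.34·e^(−0.0712·12/12)
I = 1.2855 + 1.2479 = 2.5334
F = (S − I)·e^(rT) = (127.14 − 2.5334) · e^(0.0712·14/12)
= 124.6066 · e^0.083067 = 124.6066 × 1.086615 = €135.40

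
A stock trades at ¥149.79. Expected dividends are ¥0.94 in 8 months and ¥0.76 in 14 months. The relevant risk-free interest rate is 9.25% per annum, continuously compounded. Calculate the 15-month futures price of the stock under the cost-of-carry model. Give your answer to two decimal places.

PV(dividends) I = 0.94·e^(−0.0925·8/12) + 0.76·e^(−0.0925·14/12)
I = 0.8838 + 0.6823 = 1.5661
F = (S − I)·e^(rT) = (149.79 − 1.5661) · e^(0.0925·15/12)
= 148.2239 · e^0.115625 = 148.2239 × 1.122575 = ¥166.39

¥166.39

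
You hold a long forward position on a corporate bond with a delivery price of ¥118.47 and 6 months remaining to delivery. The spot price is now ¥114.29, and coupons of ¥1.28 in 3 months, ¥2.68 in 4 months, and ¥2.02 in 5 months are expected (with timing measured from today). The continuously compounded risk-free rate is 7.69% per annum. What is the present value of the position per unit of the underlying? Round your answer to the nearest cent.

PV(remaining coupons) I = 1.28·e^(−0.0769·3/12) + 2.68·e^(−0.0769·4/12) + 2.02·e^(−0.0769·5/12) = 5.8241
Current forward F = (S − I)·e^(rT) = (114.29 − 5.8241)·e^(0.0769·6/12) = 108.4659 × 1.039199 = 112.7177
Value (long) = (F − K)·e^(−rT) = (112.7177 − 118.47) × 0.962280 = -5.5353
Value = -¥5.54

-¥5.54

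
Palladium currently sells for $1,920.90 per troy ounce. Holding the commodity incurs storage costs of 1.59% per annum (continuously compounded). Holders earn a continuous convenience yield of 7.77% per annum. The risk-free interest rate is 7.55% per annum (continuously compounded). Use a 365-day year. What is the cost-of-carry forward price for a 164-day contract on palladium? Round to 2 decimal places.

$1,932.76 per troy ounce

Net carry = r + u − y = 0.0755 + 0.0159 − 0.0777 = 0.0137
F = S·e^((r+u−y)T) = 1920.90 · e^(0.0137 × 164/365) = 1920.90 · e^0.00615562
= 1920.90 × 1.00617460 = $1,932.76 per troy ounce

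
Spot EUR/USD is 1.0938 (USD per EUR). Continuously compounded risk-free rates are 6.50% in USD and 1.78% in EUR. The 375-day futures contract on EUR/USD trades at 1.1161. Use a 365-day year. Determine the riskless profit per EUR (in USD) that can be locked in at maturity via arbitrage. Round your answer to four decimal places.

0.0320 per EUR (in USD)

Fair futures: F* = S·e^(carry·T), with carry = (r_USD − r_EUR) = 0.0650 − 0.0178 = 0.0472
F* = 1.0938 · e^(0.0472 × 375/365) = 1.0938 · e^0.048493 = 1.0938 × 1.049688 = 1.1481
Market 1.1161 < fair 1.1481: forward underpriced → reverse cash-and-carry (short spot, go long the forward).
At maturity, profit = |F_mkt − F*| = |1.1161 − 1.1481| = 0.0320 per EUR (in USD)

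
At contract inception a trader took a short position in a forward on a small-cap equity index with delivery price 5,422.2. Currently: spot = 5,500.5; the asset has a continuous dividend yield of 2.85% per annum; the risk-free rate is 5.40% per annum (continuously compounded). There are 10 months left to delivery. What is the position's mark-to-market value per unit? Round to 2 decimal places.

-187.79

Current fair forward for the remaining 10 months: F = S·e^((r − q)·T), (r − q) = 0.0540 − 0.0285 = 0.0255
F = 5500.5 · e^(0.0255 × 10/12) = 5500.5 × 1.02147739 = 5618.6364
Value of long forward = (F − K)·e^(−rT) = (5618.6364 − 5422.2) · e^(−0.0540·10/12)
= 196.4364 × 0.95599748 = 187.79
Short position value = −(long value) = -187.79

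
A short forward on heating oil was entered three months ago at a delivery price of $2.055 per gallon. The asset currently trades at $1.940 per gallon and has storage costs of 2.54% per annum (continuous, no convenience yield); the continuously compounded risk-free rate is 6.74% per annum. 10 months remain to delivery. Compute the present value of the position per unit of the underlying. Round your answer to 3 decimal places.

-$0.039 per gallon

Current fair forward for the remaining 10 months: F = S·e^((r + u)·T), (r + u) = 0.0674 + 0.0254 = 0.0928
F = 1.940 · e^(0.0928 × 10/12) = 1.940 × 1.080402 = 2.0960
Value of long forward = (F − K)·e^(−rT) = (2.0960 − 2.055) · e^(−0.0674·10/12)
= 0.0410 × 0.945382 = 0.039
Short position value = −(long value) = -$0.039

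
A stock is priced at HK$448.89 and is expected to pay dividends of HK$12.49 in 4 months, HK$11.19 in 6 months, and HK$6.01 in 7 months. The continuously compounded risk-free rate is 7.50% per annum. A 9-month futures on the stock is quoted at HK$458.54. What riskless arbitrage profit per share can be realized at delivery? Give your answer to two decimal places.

HK$14.05 per share

PV(dividends) I = 12.49·e^(−0.0750·4/12) + 11.19·e^(−0.0750·6/12) + 6.01·e^(−0.0750·7/12) = 28.7125
Fair futures F* = (S − I)·e^(rT) = (448.89 − 28.7125)·e^0.056250 = 420.1775 × 1.057862 = 444.4898
Market HK$458.54 > fair 444.4898: forward overpriced → cash-and-carry (borrow at r, buy the stock and collect the dividends, short the forward).
Profit at T = |F_mkt − F*| = |458.54 − 444.4898| = HK$14.05 per share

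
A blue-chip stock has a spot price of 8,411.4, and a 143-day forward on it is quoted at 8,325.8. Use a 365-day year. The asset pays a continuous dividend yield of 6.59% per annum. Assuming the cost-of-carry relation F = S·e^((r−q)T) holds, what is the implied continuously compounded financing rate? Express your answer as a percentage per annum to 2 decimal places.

3.98%

From F = S·e^((r−q)T): (r − q) = ln(F/S)/T
ln(8325.8/8411.4) = ln(0.989823) = -0.010229
(r − q) = -0.010229 / (143/365) = -0.026109
r = ln(F/S)/T + q = -0.026109 + 0.0659 = 0.039791
r = 3.98%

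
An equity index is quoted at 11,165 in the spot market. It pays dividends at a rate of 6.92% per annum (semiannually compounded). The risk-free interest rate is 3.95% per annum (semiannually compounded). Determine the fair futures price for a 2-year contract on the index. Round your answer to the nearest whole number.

F = S · (1+r/2)^(2T) / (1+q/2)^(2T)
= 11165 × 1.081371 / 1.145750 = 11165 × 0.943811
F = 10,538

10,538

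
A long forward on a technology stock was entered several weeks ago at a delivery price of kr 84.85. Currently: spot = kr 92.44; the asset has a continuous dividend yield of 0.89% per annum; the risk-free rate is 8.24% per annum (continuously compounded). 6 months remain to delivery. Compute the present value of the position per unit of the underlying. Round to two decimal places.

kr 10.60

Current fair forward for the remaining 6 months: F = S·e^((r − q)·T), (r − q) = 0.0824 − 0.0089 = 0.0735
F = 92.44 · e^(0.0735 × 6/12) = 92.44 × 1.037434 = 95.9004
Value of long forward = (F − K)·e^(−rT) = (95.9004 − 84.85) · e^(−0.0824·6/12)
= 11.0504 × 0.959637 = 10.60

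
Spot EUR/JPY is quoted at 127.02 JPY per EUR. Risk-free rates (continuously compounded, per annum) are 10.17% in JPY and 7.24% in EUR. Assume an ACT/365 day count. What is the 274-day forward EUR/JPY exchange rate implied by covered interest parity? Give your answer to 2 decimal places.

F = S·e^((r_JPY − r_EUR)T) = 127.02 · e^((0.1017 − 0.0724) × 274/365)
= 127.02 · e^0.021995 = 127.02 × 1.022239
F = 129.84 JPY per EUR

129.84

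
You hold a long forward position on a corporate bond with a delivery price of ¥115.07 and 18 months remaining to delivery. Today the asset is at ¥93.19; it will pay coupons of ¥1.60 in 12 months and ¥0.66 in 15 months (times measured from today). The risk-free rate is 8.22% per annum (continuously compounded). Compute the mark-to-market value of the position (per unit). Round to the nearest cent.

-¥10.60

PV(remaining coupons) I = 1.60·e^(−0.0822·12/12) + 0.66·e^(−0.0822·15/12) = 2.0693
Current forward F = (S − I)·e^(rT) = (93.19 − 2.0693)·e^(0.0822·18/12) = 91.1207 × 1.131224 = 103.0779
Value (long) = (F − K)·e^(−rT) = (103.0779 − 115.07) × 0.883998 = -10.6010
Value = -¥10.60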